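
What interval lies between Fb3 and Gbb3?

Counting letters F–G gives a second.
Fb→Gbb = 1 semitone, 1 narrower than the major second (2), so minor.

minor second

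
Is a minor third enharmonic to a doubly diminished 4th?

A minor third spans 3 semitones; a doubly diminished fourth spans 3.
They are enharmonically equivalent.

Yes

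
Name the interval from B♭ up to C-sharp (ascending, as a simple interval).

augmented second

Counting letters B–C gives a second.
Bb→C# = 3 semitones, 1 wider than the major second (2), so augmented.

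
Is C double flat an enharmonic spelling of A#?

Yes

Cbb is pitch class 10; A# is pitch class 10.
All spellings map to pitch class 10, so they are enharmonically equivalent.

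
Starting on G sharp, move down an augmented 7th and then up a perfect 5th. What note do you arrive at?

An augmented seventh down from G# is Ab (letter A, 12 semitones down).
A perfect fifth up from Ab is Eb (letter E, 7 semitones up).

Eb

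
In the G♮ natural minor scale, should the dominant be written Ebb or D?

Each scale degree takes a distinct letter name. Degree 5 of a scale on G must use the letter D.
D and Ebb are enharmonically the same pitch, but only D uses the letter D, so it is the correct spelling here.

D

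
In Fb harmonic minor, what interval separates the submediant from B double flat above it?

The submediant of Fb harmonic minor is Dbb.
Dbb up to Bbb: letters D→B make it a sixth; 9 semitones makes it major.

major sixth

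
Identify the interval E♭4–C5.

major sixth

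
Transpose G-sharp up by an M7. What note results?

F##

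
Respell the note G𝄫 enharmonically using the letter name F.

Gbb is pitch class 5. The letter F alone is pitch class 5.
Pitch class 5 on F needs no accidental: F.

F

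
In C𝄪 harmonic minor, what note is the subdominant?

F##

Degree 4 takes the letter 3 steps above C, which is F.
In harmonic minor, degree 4 sits 5 semitones above the tonic. C## + 5 semitones is pitch class 7, spelled on F as F##.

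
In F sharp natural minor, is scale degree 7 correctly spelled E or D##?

E

Each scale degree takes a distinct letter name. Degree 7 of a scale on F must use the letter E.
E and D## are enharmonically the same pitch, but only E uses the letter E, so it is the correct spelling here.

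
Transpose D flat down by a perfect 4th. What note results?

D down a perfect fourth is A, so the target letter is A.
From Db, a perfect fourth is 5 semitones down: Ab.

Ab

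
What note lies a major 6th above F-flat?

Db

A sixth above F lands on the letter D.
A major sixth spans 9 semitones, so Fb moves to pitch class 1. On the letter D that is Db.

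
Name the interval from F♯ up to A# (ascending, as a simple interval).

major third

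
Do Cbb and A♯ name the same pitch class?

Yes

Cbb is pitch class 10; A# is pitch class 10.
All spellings map to pitch class 10, so they are enharmonically equivalent.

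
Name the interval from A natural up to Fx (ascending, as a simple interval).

Counting letters A–B–C–D–E–F gives a sixth.
A→F## = 10 semitones, 1 wider than the major sixth (9), so augmented.

augmented sixth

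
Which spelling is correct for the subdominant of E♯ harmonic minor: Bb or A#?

A#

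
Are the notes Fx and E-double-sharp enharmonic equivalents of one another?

F## is pitch class 7; E## is pitch class 6.
The pitch classes differ (7 vs. 6), so they are not enharmonic equivalents.

No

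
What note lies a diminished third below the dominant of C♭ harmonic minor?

The dominant of Cb harmonic minor is Gb.
A diminished third (2 semitones) below Gb lands on the letter E, giving E.

E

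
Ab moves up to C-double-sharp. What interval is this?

The letter names run A→C, a span of 2 letter steps, so the interval is some kind of third.
Ab to C## is 6 semitones. A major third is 4, so 6 makes it doubly augmented.

doubly augmented third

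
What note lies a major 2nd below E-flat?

Db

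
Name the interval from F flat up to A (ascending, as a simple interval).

augmented third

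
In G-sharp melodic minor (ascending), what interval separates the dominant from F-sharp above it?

minor third

The dominant of G# melodic minor (ascending) is D#.
D# up to F#: letters D→F make it a third; 3 semitones makes it minor.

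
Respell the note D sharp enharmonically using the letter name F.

Fbb

Plain F sits 2 semitones above D#, so on the letter F the same pitch needs a double flat: Fbb.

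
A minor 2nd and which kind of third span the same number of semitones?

doubly diminished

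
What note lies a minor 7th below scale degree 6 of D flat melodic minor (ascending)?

C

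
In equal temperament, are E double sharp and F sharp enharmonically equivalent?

Yes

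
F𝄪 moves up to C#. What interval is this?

diminished fifth

Counting letters F–G–A–B–C gives a fifth.
F##→C# = 6 semitones, 1 narrower than the perfect fifth (7), so diminished.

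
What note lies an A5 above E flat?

A fifth above E lands on the letter B.
An augmented fifth spans 8 semitones, so Eb moves to pitch class 11. On the letter B that is B.

B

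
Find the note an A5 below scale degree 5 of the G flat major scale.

Scale degree 5 of Gb major is Db.
An augmented fifth (8 semitones) below Db lands on the letter G, giving Gbb.

Gbb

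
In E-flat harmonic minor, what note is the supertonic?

F

Degree 2 takes the letter 1 step above E, which is F.
In harmonic minor, degree 2 sits 2 semitones above the tonic. Eb + 2 semitones is pitch class 5, spelled on F as F.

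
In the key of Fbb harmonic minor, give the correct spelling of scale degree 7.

Ebb

Degree 7 takes the letter 6 steps above F, which is E.
In harmonic minor, degree 7 sits 11 semitones above the tonic. Fbb + 11 semitones is pitch class 2, spelled on E as Ebb.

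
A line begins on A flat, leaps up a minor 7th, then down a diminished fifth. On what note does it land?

C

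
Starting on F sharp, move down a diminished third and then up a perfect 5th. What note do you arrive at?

A##

A diminished third down from F# is D## (letter D, 2 semitones down).
A perfect fifth up from D## is A## (letter A, 7 semitones up).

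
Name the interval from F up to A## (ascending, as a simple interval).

Counting letters F–G–A gives a third.
F→A## = 6 semitones, 2 wider than the major third (4), so doubly augmented.

doubly augmented third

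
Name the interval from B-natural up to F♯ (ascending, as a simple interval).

perfect fifth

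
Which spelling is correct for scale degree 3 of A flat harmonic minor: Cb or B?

Cb

Each scale degree takes a distinct letter name. Degree 3 of a scale on A must use the letter C.
Cb and B are enharmonically the same pitch, but only Cb uses the letter C, so it is the correct spelling here.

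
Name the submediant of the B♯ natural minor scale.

The B# natural minor scale runs B# C## D# E# F## G# A#.
Degree 6 is G#.

G#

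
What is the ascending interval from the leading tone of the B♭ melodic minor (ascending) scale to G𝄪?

The leading tone of Bb melodic minor (ascending) is A.
A up to G##: letters A→G make it a seventh; 12 semitones makes it augmented.

augmented seventh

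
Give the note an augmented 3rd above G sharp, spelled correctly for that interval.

B##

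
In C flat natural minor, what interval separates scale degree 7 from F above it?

augmented fifth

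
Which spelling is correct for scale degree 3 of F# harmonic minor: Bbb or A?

Each scale degree takes a distinct letter name. Degree 3 of a scale on F must use the letter A.
A and Bbb are enharmonically the same pitch, but only A uses the letter A, so it is the correct spelling here.

A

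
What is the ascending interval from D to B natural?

major sixth

Counting letters D–E–F–G–A–B gives a sixth.
D→B = 9 semitones, exactly the major sixth.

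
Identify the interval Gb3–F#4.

augmented seventh

The letter names run G→F, a span of 6 letter steps, so the interval is some kind of seventh.
Gb to F# is 12 semitones. A major seventh is 11, so 12 makes it augmented.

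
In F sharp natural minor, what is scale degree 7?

E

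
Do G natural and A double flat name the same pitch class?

Yes

G = pitch class 7 and Abb = pitch class 7 — the same pitch class, so they are enharmonic equivalents.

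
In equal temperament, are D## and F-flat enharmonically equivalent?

Yes

D## is pitch class 4; Fb is pitch class 4.
All spellings map to pitch class 4, so they are enharmonically equivalent.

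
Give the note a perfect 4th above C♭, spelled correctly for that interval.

Fb

C up a perfect fourth is F, so the target letter is F.
From Cb, a perfect fourth is 5 semitones up: Fb.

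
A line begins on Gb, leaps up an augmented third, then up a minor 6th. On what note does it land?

An augmented third up from Gb is B (letter B, 5 semitones up).
A minor sixth up from B is G (letter G, 8 semitones up).

G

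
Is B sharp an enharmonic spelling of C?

Yes

B# is pitch class 0; C is pitch class 0.
All spellings map to pitch class 0, so they are enharmonically equivalent.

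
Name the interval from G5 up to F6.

The letter names run G→F, a span of 6 letter steps, so the interval is some kind of seventh.
G to F is 10 semitones. A major seventh is 11, so 10 makes it minor.

minor seventh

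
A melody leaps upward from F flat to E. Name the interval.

augmented seventh

Counting letters F–G–A–B–C–D–E gives a seventh.
Fb→E = 12 semitones, 1 wider than the major seventh (11), so augmented.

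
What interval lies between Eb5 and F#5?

The letter names run E→F, a span of 1 letter step, so the interval is some kind of second.
Eb to F# is 3 semitones. A major second is 2, so 3 makes it augmented.

augmented second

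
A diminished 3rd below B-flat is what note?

G#

A third below B lands on the letter G.
A diminished third spans 2 semitones, so Bb moves to pitch class 8. On the letter G that is G#.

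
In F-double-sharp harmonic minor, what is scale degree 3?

A#

The F## harmonic minor scale runs F## G## A# B# C## D# E##.
Degree 3 is A#.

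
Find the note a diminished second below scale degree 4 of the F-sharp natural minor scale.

Scale degree 4 of F# natural minor is B.
A diminished second (0 semitones) below B lands on the letter A, giving A##.

A##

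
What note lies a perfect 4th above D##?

A fourth above D lands on the letter G.
A perfect fourth spans 5 semitones, so D## moves to pitch class 9. On the letter G that is G##.

G##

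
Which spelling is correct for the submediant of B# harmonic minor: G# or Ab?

G#

Each scale degree takes a distinct letter name. Degree 6 of a scale on B must use the letter G.
G# and Ab are enharmonically the same pitch, but only G# uses the letter G, so it is the correct spelling here.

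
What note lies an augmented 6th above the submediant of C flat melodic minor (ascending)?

The submediant of Cb melodic minor (ascending) is Ab.
An augmented sixth (10 semitones) above Ab lands on the letter F, giving F#.

F#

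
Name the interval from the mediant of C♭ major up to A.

The mediant of Cb major is Eb.
Eb up to A: letters E→A make it a fourth; 6 semitones makes it augmented.

augmented fourth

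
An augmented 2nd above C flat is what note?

D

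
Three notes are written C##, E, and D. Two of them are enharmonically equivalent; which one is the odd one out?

In 12-tone equal temperament, enharmonic equivalents share a pitch class. C## is pitch class 2; E is pitch class 4; D is pitch class 2.
C## and D share pitch class 2, while E is pitch class 4.

E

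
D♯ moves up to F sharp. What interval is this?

minor third

Counting letters D–E–F gives a third.
D#→F# = 3 semitones, 1 narrower than the major third (4), so minor.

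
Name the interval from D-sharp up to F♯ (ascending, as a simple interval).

minor third

Counting letters D–E–F gives a third.
D#→F# = 3 semitones, 1 narrower than the major third (4), so minor.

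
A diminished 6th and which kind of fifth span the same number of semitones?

A diminished sixth spans 7 semitones.
A fifth spanning 7 semitones is perfect (the perfect fifth is 7).

perfect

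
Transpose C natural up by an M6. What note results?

A

C up a major sixth is A, so the target letter is A.
From C, a major sixth is 9 semitones up: A.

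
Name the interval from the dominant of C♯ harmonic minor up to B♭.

diminished third

The dominant of C# harmonic minor is G#.
G# up to Bb: letters G→B make it a third; 2 semitones makes it diminished.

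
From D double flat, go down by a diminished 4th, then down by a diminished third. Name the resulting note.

A diminished fourth down from Dbb is Ab (letter A, 4 semitones down).
A diminished third down from Ab is F# (letter F, 2 semitones down).

F#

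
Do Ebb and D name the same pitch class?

Yes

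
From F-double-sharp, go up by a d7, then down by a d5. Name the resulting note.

A#

A diminished seventh up from F## is E (letter E, 9 semitones up).
A diminished fifth down from E is A# (letter A, 6 semitones down).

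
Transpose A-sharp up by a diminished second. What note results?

Bb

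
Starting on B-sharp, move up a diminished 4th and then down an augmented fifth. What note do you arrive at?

A diminished fourth up from B# is E (letter E, 4 semitones up).
An augmented fifth down from E is Ab (letter A, 8 semitones down).

Ab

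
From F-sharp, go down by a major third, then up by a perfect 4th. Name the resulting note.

G

A major third down from F# is D (letter D, 4 semitones down).
A perfect fourth up from D is G (letter G, 5 semitones up).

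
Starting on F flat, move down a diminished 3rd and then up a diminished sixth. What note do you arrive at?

A diminished third down from Fb is D (letter D, 2 semitones down).
A diminished sixth up from D is Bbb (letter B, 7 semitones up).

Bbb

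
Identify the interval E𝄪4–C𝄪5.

Counting letters E–F–G–A–B–C gives a sixth.
E##→C## = 8 semitones, 1 narrower than the major sixth (9), so minor.

minor sixth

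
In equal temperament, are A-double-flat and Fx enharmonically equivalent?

Abb = pitch class 7 and F## = pitch class 7 — the same pitch class, so they are enharmonic equivalents.

Yes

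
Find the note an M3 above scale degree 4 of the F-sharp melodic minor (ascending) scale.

Scale degree 4 of F# melodic minor (ascending) is B.
A major third (4 semitones) above B lands on the letter D, giving D#.

D#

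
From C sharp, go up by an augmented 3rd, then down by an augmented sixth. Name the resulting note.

An augmented third up from C# is E## (letter E, 5 semitones up).
An augmented sixth down from E## is G# (letter G, 10 semitones down).

G#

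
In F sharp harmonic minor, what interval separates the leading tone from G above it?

diminished third

The leading tone of F# harmonic minor is E#.
E# up to G: letters E→G make it a third; 2 semitones makes it diminished.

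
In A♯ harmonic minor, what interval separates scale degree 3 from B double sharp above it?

augmented seventh

Scale degree 3 of A# harmonic minor is C#.
C# up to B##: letters C→B make it a seventh; 12 semitones makes it augmented.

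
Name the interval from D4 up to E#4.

augmented second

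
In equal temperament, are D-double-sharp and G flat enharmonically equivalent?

D## is pitch class 4; Gb is pitch class 6.
The pitch classes differ (4 vs. 6), so they are not enharmonic equivalents.

No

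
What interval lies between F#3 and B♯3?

augmented fourth

The letter names run F→B, a span of 3 letter steps, so the interval is some kind of fourth.
F# to B# is 6 semitones. A perfect fourth is 5, so 6 makes it augmented.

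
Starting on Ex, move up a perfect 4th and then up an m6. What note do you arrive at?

A perfect fourth up from E## is A## (letter A, 5 semitones up).
A minor sixth up from A## is F## (letter F, 8 semitones up).

F##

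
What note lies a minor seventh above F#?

F up a major seventh is E, so the target letter is E.
From F#, a minor seventh is 10 semitones up: E.

E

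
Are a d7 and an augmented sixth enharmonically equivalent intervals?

A diminished seventh spans 9 semitones; an augmented sixth spans 10.
The spans differ, so they are not enharmonic equivalents.

No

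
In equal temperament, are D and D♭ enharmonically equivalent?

No

D is pitch class 2; Db is pitch class 1.
The pitch classes differ (2 vs. 1), so they are not enharmonic equivalents.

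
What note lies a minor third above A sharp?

A up a major third is C#, so the target letter is C.
From A#, a minor third is 3 semitones up: C#.

C#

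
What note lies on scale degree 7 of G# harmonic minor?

Degree 7 takes the letter 6 steps above G, which is F.
In harmonic minor, degree 7 sits 11 semitones above the tonic. G# + 11 semitones is pitch class 7, spelled on F as F##.

F##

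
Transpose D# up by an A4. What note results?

G##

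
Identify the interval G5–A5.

major second

The letter names run G→A, a span of 1 letter step, so the interval is some kind of second.
G to A is 2 semitones. A major second is 2, so 2 makes it major.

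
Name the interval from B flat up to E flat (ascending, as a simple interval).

perfect fourth

Counting letters B–C–D–E gives a fourth.
Bb→Eb = 5 semitones, exactly the perfect fourth.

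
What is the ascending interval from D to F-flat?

diminished third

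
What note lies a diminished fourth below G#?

D##

G down a perfect fourth is D, so the target letter is D.
From G#, a diminished fourth is 4 semitones down: D##.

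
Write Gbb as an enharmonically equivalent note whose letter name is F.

F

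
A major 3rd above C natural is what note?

A third above C lands on the letter E.
A major third spans 4 semitones, so C moves to pitch class 4. On the letter E that is E.

E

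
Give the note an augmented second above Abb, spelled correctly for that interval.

Bb

A second above A lands on the letter B.
An augmented second spans 3 semitones, so Abb moves to pitch class 10. On the letter B that is Bb.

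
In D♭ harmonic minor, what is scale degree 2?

The Db harmonic minor scale runs Db Eb Fb Gb Ab Bbb C.
Degree 2 is Eb.

Eb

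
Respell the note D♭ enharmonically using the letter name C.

C#

Db is pitch class 1. The letter C alone is pitch class 0.
To reach pitch class 1 from C requires an offset of +1 semitone, i.e. sharp: C#.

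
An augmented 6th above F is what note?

A sixth above F lands on the letter D.
An augmented sixth spans 10 semitones, so F moves to pitch class 3. On the letter D that is D#.

D#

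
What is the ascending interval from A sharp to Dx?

augmented fourth

The letter names run A→D, a span of 3 letter steps, so the interval is some kind of fourth.
A# to D## is 6 semitones. A perfect fourth is 5, so 6 makes it augmented.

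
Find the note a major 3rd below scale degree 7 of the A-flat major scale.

Eb

Scale degree 7 of Ab major is G.
A major third (4 semitones) below G lands on the letter E, giving Eb.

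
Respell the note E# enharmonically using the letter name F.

Plain F sits at the same pitch as E#, so on the letter F the same pitch needs a natural: F.

F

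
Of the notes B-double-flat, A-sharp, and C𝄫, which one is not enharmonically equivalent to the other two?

In 12-tone equal temperament, enharmonic equivalents share a pitch class. Bbb is pitch class 9; A# is pitch class 10; Cbb is pitch class 10.
A# and Cbb share pitch class 10, while Bbb is pitch class 9.

Bbb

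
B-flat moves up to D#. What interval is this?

augmented third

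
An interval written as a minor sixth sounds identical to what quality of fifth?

augmented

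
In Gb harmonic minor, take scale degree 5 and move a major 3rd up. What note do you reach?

F

Scale degree 5 of Gb harmonic minor is Db.
A major third (4 semitones) above Db lands on the letter F, giving F.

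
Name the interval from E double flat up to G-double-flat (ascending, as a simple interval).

minor third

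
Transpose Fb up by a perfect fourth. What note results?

Bbb

A fourth above F lands on the letter B.
A perfect fourth spans 5 semitones, so Fb moves to pitch class 9. On the letter B that is Bbb.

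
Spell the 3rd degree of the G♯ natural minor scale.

Degree 3 takes the letter 2 steps above G, which is B.
In natural minor, degree 3 sits 3 semitones above the tonic. G# + 3 semitones is pitch class 11, spelled on B as B.

B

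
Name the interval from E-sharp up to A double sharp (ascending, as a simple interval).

The letter names run E→A, a span of 3 letter steps, so the interval is some kind of fourth.
E# to A## is 6 semitones. A perfect fourth is 5, so 6 makes it augmented.

augmented fourth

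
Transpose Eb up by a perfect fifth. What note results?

Bb

A fifth above E lands on the letter B.
A perfect fifth spans 7 semitones, so Eb moves to pitch class 10. On the letter B that is Bb.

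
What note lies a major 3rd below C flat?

C down a major third is Ab, so the target letter is A.
From Cb, a major third is 4 semitones down: Abb.

Abb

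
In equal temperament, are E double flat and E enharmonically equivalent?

No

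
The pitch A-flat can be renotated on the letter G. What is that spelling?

Ab is pitch class 8. The letter G alone is pitch class 7.
To reach pitch class 8 from G requires an offset of +1 semitone, i.e. sharp: G#.

G#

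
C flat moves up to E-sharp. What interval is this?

doubly augmented third

Counting letters C–D–E gives a third.
Cb→E# = 6 semitones, 2 wider than the major third (4), so doubly augmented.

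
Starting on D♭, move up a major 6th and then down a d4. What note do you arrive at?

F#

A major sixth up from Db is Bb (letter B, 9 semitones up).
A diminished fourth down from Bb is F# (letter F, 4 semitones down).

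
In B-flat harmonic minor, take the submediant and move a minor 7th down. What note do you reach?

Ab

The submediant of Bb harmonic minor is Gb.
A minor seventh (10 semitones) below Gb lands on the letter A, giving Ab.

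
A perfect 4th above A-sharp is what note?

D#

A fourth above A lands on the letter D.
A perfect fourth spans 5 semitones, so A# moves to pitch class 3. On the letter D that is D#.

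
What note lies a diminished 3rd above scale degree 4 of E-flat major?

Cbb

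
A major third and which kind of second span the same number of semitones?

doubly augmented

A major third spans 4 semitones.
A second spanning 4 semitones is doubly augmented (the major second is 2).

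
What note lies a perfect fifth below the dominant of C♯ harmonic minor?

C#

The dominant of C# harmonic minor is G#.
A perfect fifth (7 semitones) below G# lands on the letter C, giving C#.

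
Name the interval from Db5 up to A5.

Counting letters D–E–F–G–A gives a fifth.
Db→A = 8 semitones, 1 wider than the perfect fifth (7), so augmented.

augmented fifth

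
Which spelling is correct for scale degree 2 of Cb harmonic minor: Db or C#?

Each scale degree takes a distinct letter name. Degree 2 of a scale on C must use the letter D.
Db and C# are enharmonically the same pitch, but only Db uses the letter D, so it is the correct spelling here.

Db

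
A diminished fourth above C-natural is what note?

A fourth above C lands on the letter F.
A diminished fourth spans 4 semitones, so C moves to pitch class 4. On the letter F that is Fb.

Fb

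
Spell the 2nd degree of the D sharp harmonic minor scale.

Degree 2 takes the letter 1 step above D, which is E.
In harmonic minor, degree 2 sits 2 semitones above the tonic. D# + 2 semitones is pitch class 5, spelled on E as E#.

E#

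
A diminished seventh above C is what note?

Bbb

C up a major seventh is B, so the target letter is B.
From C, a diminished seventh is 9 semitones up: Bbb.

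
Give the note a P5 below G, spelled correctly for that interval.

G down a perfect fifth is C, so the target letter is C.
From G, a perfect fifth is 7 semitones down: C.

C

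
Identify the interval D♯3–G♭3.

doubly diminished fourth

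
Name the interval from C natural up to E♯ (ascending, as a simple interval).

augmented third

Counting letters C–D–E gives a third.
C→E# = 5 semitones, 1 wider than the major third (4), so augmented.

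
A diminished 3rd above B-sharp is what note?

A third above B lands on the letter D.
A diminished third spans 2 semitones, so B# moves to pitch class 2. On the letter D that is D.

D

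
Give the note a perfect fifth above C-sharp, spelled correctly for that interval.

C up a perfect fifth is G, so the target letter is G.
From C#, a perfect fifth is 7 semitones up: G#.

G#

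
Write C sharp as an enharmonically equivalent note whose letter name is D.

Db

Plain D sits 1 semitone above C#, so on the letter D the same pitch needs a flat: Db.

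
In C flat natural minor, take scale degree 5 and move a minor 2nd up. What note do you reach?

Abb

Scale degree 5 of Cb natural minor is Gb.
A minor second (1 semitone) above Gb lands on the letter A, giving Abb.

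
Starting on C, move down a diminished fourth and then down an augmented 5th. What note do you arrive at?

C

A diminished fourth down from C is G# (letter G, 4 semitones down).
An augmented fifth down from G# is C (letter C, 8 semitones down).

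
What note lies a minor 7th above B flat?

B up a major seventh is A#, so the target letter is A.
From Bb, a minor seventh is 10 semitones up: Ab.

Ab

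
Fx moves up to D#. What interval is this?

minor sixth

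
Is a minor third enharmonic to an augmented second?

A minor third spans 3 semitones; an augmented second spans 3.
They are enharmonically equivalent.

Yes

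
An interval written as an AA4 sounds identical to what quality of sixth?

diminished

A doubly augmented fourth spans 7 semitones.
A sixth spanning 7 semitones is diminished (the major sixth is 9).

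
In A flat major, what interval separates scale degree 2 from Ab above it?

minor seventh

Scale degree 2 of Ab major is Bb.
Bb up to Ab: letters B→A make it a seventh; 10 semitones makes it minor.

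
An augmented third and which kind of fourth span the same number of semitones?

An augmented third spans 5 semitones.
A fourth spanning 5 semitones is perfect (the perfect fourth is 5).

perfect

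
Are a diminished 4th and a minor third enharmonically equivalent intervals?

No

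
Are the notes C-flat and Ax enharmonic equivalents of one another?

Yes

Cb is pitch class 11; A## is pitch class 11.
All spellings map to pitch class 11, so they are enharmonically equivalent.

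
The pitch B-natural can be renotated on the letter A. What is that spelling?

Plain A sits 2 semitones below B, so on the letter A the same pitch needs a double sharp: A##.

A##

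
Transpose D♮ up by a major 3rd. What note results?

D up a major third is F#, so the target letter is F.
From D, a major third is 4 semitones up: F#.

F#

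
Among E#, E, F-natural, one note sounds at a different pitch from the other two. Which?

In 12-tone equal temperament, enharmonic equivalents share a pitch class. E# is pitch class 5; E is pitch class 4; F is pitch class 5.
E# and F share pitch class 5, while E is pitch class 4.

E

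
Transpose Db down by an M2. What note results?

A second below D lands on the letter C.
A major second spans 2 semitones, so Db moves to pitch class 11. On the letter C that is Cb.

Cb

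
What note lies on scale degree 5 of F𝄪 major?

Degree 5 takes the letter 4 steps above F, which is C.
In major, degree 5 sits 7 semitones above the tonic. F## + 7 semitones is pitch class 2, spelled on C as C##.

C##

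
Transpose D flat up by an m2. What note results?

D up a major second is E, so the target letter is E.
From Db, a minor second is 1 semitone up: Ebb.

Ebb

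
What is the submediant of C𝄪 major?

A##

The C## major scale runs C## D## E## F## G## A## B##.
Degree 6 is A##.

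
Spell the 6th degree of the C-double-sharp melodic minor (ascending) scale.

A##

Degree 6 takes the letter 5 steps above C, which is A.
In melodic minor (ascending), degree 6 sits 9 semitones above the tonic. C## + 9 semitones is pitch class 11, spelled on A as A##.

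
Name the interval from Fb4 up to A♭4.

major third

The letter names run F→A, a span of 2 letter steps, so the interval is some kind of third.
Fb to Ab is 4 semitones. A major third is 4, so 4 makes it major.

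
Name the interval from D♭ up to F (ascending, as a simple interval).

The letter names run D→F, a span of 2 letter steps, so the interval is some kind of third.
Db to F is 4 semitones. A major third is 4, so 4 makes it major.

major third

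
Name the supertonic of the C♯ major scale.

Degree 2 takes the letter 1 step above C, which is D.
In major, degree 2 sits 2 semitones above the tonic. C# + 2 semitones is pitch class 3, spelled on D as D#.

D#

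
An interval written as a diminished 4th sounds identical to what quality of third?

major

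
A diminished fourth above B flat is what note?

Ebb

A fourth above B lands on the letter E.
A diminished fourth spans 4 semitones, so Bb moves to pitch class 2. On the letter E that is Ebb.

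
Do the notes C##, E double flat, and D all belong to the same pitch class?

C## is pitch class 2; Ebb is pitch class 2; D is pitch class 2.
All spellings map to pitch class 2, so they are enharmonically equivalent.

Yes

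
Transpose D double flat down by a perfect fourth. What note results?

Abb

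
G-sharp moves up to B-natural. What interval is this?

Counting letters G–A–B gives a third.
G#→B = 3 semitones, 1 narrower than the major third (4), so minor.

minor third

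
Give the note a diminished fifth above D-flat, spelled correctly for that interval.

Abb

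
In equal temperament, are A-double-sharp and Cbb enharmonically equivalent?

Two spellings are enharmonically equivalent only if they share a pitch class.
Here A## → 11, Cbb → 10; 10 ≠ 11, so they are not.

No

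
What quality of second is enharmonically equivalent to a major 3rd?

doubly augmented

A major third spans 4 semitones.
A second spanning 4 semitones is doubly augmented (the major second is 2).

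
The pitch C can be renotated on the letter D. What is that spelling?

Dbb

C is pitch class 0. The letter D alone is pitch class 2.
To reach pitch class 0 from D requires an offset of -2 semitones, i.e. double flat: Dbb.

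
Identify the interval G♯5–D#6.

Counting letters G–A–B–C–D gives a fifth.
G#→D# = 7 semitones, exactly the perfect fifth.

perfect fifth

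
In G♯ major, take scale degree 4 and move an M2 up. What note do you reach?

Scale degree 4 of G# major is C#.
A major second (2 semitones) above C# lands on the letter D, giving D#.

D#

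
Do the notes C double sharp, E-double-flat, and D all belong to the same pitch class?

Yes

C## = pitch class 2 and Ebb = pitch class 2 and D = pitch class 2 — the same pitch class, so they are enharmonic equivalents.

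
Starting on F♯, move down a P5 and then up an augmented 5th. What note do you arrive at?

F##

A perfect fifth down from F# is B (letter B, 7 semitones down).
An augmented fifth up from B is F## (letter F, 8 semitones up).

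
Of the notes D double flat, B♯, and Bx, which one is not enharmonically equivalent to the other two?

In 12-tone equal temperament, enharmonic equivalents share a pitch class. Dbb is pitch class 0; B# is pitch class 0; B## is pitch class 1.
Dbb and B# share pitch class 0, while B## is pitch class 1.

B##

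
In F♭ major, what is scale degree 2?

Degree 2 takes the letter 1 step above F, which is G.
In major, degree 2 sits 2 semitones above the tonic. Fb + 2 semitones is pitch class 6, spelled on G as Gb.

Gb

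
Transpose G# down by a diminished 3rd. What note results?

E##

A third below G lands on the letter E.
A diminished third spans 2 semitones, so G# moves to pitch class 6. On the letter E that is E##.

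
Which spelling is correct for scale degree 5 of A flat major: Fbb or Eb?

Eb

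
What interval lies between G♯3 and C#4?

perfect fourth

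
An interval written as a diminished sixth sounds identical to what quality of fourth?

doubly augmented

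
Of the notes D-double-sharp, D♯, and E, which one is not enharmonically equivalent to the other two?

In 12-tone equal temperament, enharmonic equivalents share a pitch class. D## is pitch class 4; D# is pitch class 3; E is pitch class 4.
D## and E share pitch class 4, while D# is pitch class 3.

D#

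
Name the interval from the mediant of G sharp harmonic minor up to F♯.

The mediant of G# harmonic minor is B.
B up to F#: letters B→F make it a fifth; 7 semitones makes it perfect.

perfect fifth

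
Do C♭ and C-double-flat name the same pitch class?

Cb is pitch class 11; Cbb is pitch class 10.
The pitch classes differ (11 vs. 10), so they are not enharmonic equivalents.

No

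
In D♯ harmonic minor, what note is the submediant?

B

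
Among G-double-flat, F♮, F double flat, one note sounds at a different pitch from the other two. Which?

In 12-tone equal temperament, enharmonic equivalents share a pitch class. Gbb is pitch class 5; F is pitch class 5; Fbb is pitch class 3.
Gbb and F share pitch class 5, while Fbb is pitch class 3.

Fbb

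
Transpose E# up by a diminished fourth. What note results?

A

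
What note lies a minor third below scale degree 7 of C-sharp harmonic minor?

G##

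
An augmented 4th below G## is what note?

D#

G down a perfect fourth is D, so the target letter is D.
From G##, an augmented fourth is 6 semitones down: D#.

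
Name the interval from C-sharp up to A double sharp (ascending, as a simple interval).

augmented sixth

The letter names run C→A, a span of 5 letter steps, so the interval is some kind of sixth.
C# to A## is 10 semitones. A major sixth is 9, so 10 makes it augmented.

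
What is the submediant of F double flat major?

Dbb

Degree 6 takes the letter 5 steps above F, which is D.
In major, degree 6 sits 9 semitones above the tonic. Fbb + 9 semitones is pitch class 0, spelled on D as Dbb.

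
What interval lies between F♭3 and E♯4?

The letter names run F→E, a span of 6 letter steps, so the interval is some kind of seventh.
Fb to E# is 13 semitones. A major seventh is 11, so 13 makes it doubly augmented.

doubly augmented seventh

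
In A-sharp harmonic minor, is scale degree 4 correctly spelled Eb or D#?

D#

Each scale degree takes a distinct letter name. Degree 4 of a scale on A must use the letter D.
D# and Eb are enharmonically the same pitch, but only D# uses the letter D, so it is the correct spelling here.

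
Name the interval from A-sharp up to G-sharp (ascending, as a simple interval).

minor seventh

Counting letters A–B–C–D–E–F–G gives a seventh.
A#→G# = 10 semitones, 1 narrower than the major seventh (11), so minor.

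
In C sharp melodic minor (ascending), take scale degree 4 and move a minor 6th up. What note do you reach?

D

Scale degree 4 of C# melodic minor (ascending) is F#.
A minor sixth (8 semitones) above F# lands on the letter D, giving D.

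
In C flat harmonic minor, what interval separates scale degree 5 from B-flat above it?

major third

Scale degree 5 of Cb harmonic minor is Gb.
Gb up to Bb: letters G→B make it a third; 4 semitones makes it major.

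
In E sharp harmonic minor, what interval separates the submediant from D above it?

The submediant of E# harmonic minor is C#.
C# up to D: letters C→D make it a second; 1 semitone makes it minor.

minor second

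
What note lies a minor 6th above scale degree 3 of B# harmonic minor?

Scale degree 3 of B# harmonic minor is D#.
A minor sixth (8 semitones) above D# lands on the letter B, giving B.

B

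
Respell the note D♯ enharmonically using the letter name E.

Plain E sits 1 semitone above D#, so on the letter E the same pitch needs a flat: Eb.

Eb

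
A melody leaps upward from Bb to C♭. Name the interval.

Counting letters B–C gives a second.
Bb→Cb = 1 semitone, 1 narrower than the major second (2), so minor.

minor second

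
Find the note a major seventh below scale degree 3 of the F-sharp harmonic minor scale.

Scale degree 3 of F# harmonic minor is A.
A major seventh (11 semitones) below A lands on the letter B, giving Bb.

Bb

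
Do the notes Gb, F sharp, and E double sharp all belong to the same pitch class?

Yes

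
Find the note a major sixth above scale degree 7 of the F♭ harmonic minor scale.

C

Scale degree 7 of Fb harmonic minor is Eb.
A major sixth (9 semitones) above Eb lands on the letter C, giving C.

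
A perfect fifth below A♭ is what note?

A fifth below A lands on the letter D.
A perfect fifth spans 7 semitones, so Ab moves to pitch class 1. On the letter D that is Db.

Db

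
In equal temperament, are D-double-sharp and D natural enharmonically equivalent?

D## is pitch class 4; D is pitch class 2.
The pitch classes differ (4 vs. 2), so they are not enharmonic equivalents.

No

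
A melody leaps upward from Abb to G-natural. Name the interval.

Counting letters A–B–C–D–E–F–G gives a seventh.
Abb→G = 12 semitones, 1 wider than the major seventh (11), so augmented.

augmented seventh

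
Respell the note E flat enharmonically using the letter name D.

Eb is pitch class 3. The letter D alone is pitch class 2.
To reach pitch class 3 from D requires an offset of +1 semitone, i.e. sharp: D#.

D#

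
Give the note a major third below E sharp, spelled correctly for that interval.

A third below E lands on the letter C.
A major third spans 4 semitones, so E# moves to pitch class 1. On the letter C that is C#.

C#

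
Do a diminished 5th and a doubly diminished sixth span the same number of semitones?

A diminished fifth spans 6 semitones; a doubly diminished sixth spans 6.
They are enharmonically equivalent.

Yes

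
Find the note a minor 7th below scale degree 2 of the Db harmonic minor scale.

Scale degree 2 of Db harmonic minor is Eb.
A minor seventh (10 semitones) below Eb lands on the letter F, giving F.

F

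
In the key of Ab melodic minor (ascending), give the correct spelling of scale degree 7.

Degree 7 takes the letter 6 steps above A, which is G.
In melodic minor (ascending), degree 7 sits 11 semitones above the tonic. Ab + 11 semitones is pitch class 7, spelled on G as G.

G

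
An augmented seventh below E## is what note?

F#

E down a major seventh is F, so the target letter is F.
From E##, an augmented seventh is 12 semitones down: F#.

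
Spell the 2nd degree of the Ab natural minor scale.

Bb

The Ab natural minor scale runs Ab Bb Cb Db Eb Fb Gb.
Degree 2 is Bb.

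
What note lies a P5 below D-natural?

G

D down a perfect fifth is G, so the target letter is G.
From D, a perfect fifth is 7 semitones down: G.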